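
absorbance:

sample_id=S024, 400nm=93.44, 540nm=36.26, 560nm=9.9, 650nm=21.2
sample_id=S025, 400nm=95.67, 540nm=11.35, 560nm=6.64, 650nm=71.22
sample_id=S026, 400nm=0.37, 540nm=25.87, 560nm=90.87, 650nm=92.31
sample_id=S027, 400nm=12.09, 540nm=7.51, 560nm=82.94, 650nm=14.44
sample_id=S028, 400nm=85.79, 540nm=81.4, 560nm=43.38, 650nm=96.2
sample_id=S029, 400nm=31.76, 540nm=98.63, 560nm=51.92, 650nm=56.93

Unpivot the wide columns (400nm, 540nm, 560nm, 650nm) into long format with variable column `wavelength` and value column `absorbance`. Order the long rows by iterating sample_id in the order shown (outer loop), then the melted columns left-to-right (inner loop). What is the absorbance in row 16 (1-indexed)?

24 rows total (6 × 4). Row 16: index ⌊(16-1)/4⌋ = 3 into sample_id → S027; (16-1) mod 4 = 3 into the melted columns → 650nm.
So row 16 is (S027, 650nm, 14.44); absorbance = 14.44.

14.44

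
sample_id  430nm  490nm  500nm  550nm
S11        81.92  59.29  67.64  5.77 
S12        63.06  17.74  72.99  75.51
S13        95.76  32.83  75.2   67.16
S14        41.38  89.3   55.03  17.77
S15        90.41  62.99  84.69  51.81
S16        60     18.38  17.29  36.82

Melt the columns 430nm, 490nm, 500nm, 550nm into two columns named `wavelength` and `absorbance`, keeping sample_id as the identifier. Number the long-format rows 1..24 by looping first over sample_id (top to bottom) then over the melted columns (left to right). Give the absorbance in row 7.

24 rows total (6 × 4). Row 7: index ⌊(7-1)/4⌋ = 1 into sample_id → S12; (7-1) mod 4 = 2 into the melted columns → 500nm.
So row 7 is (S12, 500nm, 72.99); absorbance = 72.99.

72.99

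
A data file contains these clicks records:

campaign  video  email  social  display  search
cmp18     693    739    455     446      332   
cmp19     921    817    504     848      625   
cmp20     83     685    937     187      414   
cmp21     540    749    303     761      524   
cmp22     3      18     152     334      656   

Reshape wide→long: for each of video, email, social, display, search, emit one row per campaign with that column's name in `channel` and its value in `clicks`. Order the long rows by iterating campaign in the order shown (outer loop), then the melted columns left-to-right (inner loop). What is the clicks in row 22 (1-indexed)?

18

25 rows total (5 × 5). Row 22: index ⌊(22-1)/5⌋ = 4 into campaign → cmp22; (22-1) mod 5 = 1 into the melted columns → email.
So row 22 is (cmp22, email, 18); clicks = 18.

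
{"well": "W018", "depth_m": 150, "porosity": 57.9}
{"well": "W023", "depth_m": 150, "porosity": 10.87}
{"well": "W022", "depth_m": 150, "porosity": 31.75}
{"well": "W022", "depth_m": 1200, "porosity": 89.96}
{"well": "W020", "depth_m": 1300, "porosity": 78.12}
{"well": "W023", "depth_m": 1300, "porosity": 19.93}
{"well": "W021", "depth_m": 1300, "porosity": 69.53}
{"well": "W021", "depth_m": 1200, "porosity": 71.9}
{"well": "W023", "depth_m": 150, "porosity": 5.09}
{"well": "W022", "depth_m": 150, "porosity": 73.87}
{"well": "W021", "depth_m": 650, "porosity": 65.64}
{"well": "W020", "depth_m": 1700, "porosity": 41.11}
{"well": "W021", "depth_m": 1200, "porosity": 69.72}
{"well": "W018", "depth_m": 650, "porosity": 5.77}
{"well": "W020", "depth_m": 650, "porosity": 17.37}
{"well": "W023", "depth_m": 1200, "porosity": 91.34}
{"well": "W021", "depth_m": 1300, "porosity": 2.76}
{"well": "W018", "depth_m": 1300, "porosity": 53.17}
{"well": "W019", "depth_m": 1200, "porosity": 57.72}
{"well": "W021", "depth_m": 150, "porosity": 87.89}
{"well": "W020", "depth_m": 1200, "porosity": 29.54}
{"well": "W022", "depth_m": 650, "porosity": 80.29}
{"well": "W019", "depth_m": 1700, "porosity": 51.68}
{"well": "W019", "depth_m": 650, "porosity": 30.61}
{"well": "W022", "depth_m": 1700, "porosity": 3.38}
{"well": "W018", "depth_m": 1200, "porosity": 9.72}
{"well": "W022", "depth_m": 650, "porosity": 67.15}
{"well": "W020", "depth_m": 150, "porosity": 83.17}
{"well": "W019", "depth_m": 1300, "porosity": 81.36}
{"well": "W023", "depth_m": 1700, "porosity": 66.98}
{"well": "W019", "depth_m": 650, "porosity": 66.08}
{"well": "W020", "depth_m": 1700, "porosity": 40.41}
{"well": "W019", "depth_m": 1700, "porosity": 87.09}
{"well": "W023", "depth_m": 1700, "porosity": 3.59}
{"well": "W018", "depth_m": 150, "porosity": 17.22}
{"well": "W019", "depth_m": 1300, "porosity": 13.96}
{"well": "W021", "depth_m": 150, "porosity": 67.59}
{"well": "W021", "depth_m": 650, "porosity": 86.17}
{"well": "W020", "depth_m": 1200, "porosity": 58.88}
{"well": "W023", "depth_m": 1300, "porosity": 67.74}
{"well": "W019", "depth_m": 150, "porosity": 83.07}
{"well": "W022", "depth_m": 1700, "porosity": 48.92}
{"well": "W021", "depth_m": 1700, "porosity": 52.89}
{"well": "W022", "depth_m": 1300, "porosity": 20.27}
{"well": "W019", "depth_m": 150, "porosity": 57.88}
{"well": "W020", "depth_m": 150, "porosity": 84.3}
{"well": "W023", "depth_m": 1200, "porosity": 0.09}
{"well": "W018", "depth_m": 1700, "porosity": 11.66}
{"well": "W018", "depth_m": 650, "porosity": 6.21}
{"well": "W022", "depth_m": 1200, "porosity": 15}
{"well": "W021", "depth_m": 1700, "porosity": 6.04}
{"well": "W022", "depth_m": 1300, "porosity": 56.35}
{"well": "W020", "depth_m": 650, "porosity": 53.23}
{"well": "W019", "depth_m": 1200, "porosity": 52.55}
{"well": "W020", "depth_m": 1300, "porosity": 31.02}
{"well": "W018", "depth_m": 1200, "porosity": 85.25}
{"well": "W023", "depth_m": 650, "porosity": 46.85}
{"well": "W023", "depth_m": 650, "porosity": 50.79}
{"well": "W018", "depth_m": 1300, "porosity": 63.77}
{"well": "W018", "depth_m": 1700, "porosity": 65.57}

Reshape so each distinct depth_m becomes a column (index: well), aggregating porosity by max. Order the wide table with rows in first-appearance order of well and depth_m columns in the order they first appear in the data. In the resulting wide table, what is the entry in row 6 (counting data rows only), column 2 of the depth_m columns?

With rows in first-appearance order of well, row 6 is well=W019. depth_m columns in first-appearance order: 150, 1200, 1300, 650, 1700; column 2 is 1200.
Long rows with well=W019, depth_m=1200: max(57.72, 52.55) = 57.72.

57.72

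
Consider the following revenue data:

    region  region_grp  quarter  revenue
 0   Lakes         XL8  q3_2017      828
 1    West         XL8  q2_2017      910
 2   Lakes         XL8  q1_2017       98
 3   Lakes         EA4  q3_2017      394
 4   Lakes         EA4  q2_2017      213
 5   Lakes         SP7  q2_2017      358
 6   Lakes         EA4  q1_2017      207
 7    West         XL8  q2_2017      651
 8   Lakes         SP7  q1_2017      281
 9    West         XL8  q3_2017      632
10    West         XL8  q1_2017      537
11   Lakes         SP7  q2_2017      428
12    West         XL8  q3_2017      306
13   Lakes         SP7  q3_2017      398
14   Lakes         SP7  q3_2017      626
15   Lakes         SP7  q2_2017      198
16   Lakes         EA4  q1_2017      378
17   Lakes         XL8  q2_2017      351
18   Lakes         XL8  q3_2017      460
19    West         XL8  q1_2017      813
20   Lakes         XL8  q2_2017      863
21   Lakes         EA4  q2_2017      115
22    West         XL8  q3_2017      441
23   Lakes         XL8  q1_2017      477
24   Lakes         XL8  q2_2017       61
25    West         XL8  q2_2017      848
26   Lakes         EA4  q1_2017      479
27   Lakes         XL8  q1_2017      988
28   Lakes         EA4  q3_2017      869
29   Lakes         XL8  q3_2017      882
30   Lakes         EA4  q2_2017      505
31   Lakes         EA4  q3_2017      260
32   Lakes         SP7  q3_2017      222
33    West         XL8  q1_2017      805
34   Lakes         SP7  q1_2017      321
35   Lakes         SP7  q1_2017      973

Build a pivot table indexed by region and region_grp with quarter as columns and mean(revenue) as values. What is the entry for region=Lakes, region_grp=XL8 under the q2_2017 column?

425

Rows with region=Lakes, region_grp=XL8 and quarter=q2_2017: revenue values are 351, 863, 61.
(351 + 863 + 61) / 3 = 425.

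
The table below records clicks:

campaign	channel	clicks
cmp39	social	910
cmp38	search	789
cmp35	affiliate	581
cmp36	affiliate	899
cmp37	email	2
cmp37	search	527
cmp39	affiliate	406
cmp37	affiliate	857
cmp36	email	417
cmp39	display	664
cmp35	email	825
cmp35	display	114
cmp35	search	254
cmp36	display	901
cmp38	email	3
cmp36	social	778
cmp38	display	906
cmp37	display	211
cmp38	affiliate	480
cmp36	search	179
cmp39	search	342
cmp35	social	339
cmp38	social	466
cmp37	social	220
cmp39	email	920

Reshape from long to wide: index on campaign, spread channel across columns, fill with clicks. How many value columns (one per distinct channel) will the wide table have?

5 distinct channel values: email, affiliate, display, search, social.

5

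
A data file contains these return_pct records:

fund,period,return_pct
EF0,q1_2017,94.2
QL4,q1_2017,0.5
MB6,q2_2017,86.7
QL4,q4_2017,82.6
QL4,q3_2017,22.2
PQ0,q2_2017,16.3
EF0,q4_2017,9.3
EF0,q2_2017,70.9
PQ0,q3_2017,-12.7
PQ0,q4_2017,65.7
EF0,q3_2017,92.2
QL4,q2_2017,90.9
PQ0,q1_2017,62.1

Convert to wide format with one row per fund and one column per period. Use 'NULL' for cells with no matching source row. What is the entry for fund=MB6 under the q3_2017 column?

NULL

No long-format row has fund=MB6 and period=q3_2017, so the cell is NULL.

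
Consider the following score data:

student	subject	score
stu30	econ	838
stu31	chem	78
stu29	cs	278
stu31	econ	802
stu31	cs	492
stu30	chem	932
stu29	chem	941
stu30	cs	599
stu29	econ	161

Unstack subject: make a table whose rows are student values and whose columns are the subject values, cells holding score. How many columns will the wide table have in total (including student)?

1 column for student plus 3 distinct subject values → 4 columns.

4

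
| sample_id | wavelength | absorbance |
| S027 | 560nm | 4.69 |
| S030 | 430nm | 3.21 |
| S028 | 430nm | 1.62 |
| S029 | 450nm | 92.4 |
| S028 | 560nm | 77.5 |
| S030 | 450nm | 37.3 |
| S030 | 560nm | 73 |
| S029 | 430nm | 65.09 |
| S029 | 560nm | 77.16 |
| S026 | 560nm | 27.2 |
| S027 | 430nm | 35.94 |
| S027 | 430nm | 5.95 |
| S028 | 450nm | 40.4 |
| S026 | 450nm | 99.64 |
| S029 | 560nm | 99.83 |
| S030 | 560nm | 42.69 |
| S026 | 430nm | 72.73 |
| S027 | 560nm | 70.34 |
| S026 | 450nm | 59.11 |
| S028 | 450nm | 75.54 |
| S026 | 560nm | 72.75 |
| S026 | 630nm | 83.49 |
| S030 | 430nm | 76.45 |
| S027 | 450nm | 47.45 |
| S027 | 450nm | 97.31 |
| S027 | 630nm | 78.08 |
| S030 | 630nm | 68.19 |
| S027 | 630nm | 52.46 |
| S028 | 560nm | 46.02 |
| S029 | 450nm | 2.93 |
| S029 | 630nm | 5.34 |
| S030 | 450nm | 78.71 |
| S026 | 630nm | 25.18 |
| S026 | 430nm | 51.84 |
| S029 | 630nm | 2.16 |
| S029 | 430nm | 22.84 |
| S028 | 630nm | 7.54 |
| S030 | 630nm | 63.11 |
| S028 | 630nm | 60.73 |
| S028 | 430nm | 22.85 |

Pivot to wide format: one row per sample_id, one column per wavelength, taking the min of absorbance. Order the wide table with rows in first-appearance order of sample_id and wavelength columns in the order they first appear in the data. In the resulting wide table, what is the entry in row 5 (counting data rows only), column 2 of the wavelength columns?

With rows in first-appearance order of sample_id, row 5 is sample_id=S026. wavelength columns in first-appearance order: 560nm, 430nm, 450nm, 630nm; column 2 is 430nm.
Long rows with sample_id=S026, wavelength=430nm: min(72.73, 51.84) = 51.84.

51.84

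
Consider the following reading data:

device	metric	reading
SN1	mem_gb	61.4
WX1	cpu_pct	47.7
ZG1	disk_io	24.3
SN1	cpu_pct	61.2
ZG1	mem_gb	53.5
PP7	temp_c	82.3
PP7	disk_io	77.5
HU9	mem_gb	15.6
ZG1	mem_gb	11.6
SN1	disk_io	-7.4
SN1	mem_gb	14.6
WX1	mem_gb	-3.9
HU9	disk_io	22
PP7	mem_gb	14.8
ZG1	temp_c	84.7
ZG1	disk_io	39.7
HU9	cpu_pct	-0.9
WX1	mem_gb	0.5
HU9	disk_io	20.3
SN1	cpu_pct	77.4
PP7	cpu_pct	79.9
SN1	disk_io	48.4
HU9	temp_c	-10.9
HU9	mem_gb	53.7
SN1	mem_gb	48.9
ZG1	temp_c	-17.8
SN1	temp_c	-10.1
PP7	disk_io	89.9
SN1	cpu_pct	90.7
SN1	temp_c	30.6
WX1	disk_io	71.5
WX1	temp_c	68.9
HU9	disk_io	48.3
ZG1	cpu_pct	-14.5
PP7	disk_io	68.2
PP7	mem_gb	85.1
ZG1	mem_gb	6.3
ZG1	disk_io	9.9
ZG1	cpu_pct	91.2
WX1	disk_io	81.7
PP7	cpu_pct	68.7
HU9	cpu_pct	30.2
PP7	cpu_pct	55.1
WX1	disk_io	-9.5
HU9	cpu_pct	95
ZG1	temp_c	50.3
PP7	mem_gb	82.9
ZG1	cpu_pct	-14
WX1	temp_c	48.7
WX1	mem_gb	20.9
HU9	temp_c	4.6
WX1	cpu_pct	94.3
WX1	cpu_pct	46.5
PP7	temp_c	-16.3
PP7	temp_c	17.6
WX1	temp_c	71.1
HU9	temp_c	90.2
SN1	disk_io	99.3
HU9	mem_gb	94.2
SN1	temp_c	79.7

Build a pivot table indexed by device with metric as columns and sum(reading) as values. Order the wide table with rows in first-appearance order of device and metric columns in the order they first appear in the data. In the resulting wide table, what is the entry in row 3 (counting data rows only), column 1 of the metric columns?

71.4

With rows in first-appearance order of device, row 3 is device=ZG1. metric columns in first-appearance order: mem_gb, cpu_pct, disk_io, temp_c; column 1 is mem_gb.
Long rows with device=ZG1, metric=mem_gb: 53.5 + 11.6 + 6.3 = 71.4.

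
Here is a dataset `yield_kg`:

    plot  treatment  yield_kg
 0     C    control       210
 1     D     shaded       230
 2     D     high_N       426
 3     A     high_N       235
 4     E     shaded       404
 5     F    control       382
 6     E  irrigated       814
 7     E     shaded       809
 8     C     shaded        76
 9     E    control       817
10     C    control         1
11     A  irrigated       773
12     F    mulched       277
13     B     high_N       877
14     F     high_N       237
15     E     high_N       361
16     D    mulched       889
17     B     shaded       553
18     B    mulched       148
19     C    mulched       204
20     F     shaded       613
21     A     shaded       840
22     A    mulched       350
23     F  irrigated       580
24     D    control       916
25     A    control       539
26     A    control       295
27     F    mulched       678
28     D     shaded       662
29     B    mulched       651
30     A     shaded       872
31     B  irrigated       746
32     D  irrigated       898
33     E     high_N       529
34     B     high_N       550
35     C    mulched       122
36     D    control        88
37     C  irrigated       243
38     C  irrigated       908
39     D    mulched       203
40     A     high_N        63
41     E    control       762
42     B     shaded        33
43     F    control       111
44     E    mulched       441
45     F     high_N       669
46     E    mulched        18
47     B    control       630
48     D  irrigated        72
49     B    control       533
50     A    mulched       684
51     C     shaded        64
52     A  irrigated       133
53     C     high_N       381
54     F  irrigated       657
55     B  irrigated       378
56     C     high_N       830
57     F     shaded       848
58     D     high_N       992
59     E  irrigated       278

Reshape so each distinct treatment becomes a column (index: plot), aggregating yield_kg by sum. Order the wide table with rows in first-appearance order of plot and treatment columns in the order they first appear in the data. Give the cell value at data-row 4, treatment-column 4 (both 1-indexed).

With rows in first-appearance order of plot, row 4 is plot=E. treatment columns in first-appearance order: control, shaded, high_N, irrigated, mulched; column 4 is irrigated.
Long rows with plot=E, treatment=irrigated: 814 + 278 = 1092.

1092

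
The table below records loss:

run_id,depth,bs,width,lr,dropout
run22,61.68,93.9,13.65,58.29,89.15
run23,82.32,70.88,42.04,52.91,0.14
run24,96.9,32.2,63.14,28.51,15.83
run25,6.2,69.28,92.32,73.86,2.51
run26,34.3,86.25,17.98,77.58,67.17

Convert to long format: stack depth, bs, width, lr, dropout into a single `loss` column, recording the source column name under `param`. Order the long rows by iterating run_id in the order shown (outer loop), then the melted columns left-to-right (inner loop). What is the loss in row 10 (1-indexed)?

0.14

25 rows total (5 × 5). Row 10: index ⌊(10-1)/5⌋ = 1 into run_id → run23; (10-1) mod 5 = 4 into the melted columns → dropout.
So row 10 is (run23, dropout, 0.14); loss = 0.14.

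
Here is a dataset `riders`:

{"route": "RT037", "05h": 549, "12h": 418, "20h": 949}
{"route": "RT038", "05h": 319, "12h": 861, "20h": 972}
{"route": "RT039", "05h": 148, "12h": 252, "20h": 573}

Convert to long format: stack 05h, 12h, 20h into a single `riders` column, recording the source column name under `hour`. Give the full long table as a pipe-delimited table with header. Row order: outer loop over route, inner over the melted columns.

| route | hour | riders |
| RT037 | 05h | 549 |
| RT037 | 12h | 418 |
| RT037 | 20h | 949 |
| RT038 | 05h | 319 |
| RT038 | 12h | 861 |
| RT038 | 20h | 972 |
| RT039 | 05h | 148 |
| RT039 | 12h | 252 |
| RT039 | 20h | 573 |

Each (route, column) pair becomes one row: 3 × 3 = 9 rows.
For example, (RT037, 05h) → riders=549.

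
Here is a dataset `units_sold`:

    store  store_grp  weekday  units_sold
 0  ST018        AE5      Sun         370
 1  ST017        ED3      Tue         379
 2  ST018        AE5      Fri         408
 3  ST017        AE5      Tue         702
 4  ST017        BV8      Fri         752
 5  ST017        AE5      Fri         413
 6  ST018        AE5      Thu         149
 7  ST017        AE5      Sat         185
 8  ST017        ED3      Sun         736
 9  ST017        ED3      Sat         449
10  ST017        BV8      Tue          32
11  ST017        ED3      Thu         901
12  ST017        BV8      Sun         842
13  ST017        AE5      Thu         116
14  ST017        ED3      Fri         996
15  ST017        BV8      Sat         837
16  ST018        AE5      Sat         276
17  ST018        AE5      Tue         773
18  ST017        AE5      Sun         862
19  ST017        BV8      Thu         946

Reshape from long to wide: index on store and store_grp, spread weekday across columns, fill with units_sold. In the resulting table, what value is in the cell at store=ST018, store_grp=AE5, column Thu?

149

Wide layout: rows indexed by store and store_grp, columns are the 5 distinct weekday values (Sun, Tue, Fri, Thu, Sat).
Cell (store=ST018, store_grp=AE5, weekday=Thu) draws from the long row where store=ST018, store_grp=AE5 and weekday=Thu, which has units_sold=149.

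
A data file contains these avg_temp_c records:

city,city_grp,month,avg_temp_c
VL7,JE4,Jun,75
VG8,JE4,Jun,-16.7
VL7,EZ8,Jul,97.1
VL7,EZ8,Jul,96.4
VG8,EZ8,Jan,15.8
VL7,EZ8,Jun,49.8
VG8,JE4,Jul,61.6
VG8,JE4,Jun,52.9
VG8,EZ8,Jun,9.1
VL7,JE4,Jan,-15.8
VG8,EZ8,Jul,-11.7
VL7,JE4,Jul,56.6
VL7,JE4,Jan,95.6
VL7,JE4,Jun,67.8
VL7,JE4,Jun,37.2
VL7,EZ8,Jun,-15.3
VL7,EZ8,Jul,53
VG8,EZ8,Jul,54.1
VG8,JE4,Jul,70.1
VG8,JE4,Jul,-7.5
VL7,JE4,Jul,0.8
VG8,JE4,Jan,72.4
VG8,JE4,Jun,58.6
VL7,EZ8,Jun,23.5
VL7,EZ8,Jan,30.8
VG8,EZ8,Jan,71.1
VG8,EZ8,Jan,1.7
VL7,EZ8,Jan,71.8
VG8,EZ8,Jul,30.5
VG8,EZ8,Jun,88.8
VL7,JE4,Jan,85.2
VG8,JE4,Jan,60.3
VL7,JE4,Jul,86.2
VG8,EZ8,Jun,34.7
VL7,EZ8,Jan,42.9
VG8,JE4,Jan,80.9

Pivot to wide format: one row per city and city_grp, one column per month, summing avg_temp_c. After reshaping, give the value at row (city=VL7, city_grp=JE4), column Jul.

143.6

Rows with city=VL7, city_grp=JE4 and month=Jul: avg_temp_c values are 56.6, 0.8, 86.2.
56.6 + 0.8 + 86.2 = 143.6.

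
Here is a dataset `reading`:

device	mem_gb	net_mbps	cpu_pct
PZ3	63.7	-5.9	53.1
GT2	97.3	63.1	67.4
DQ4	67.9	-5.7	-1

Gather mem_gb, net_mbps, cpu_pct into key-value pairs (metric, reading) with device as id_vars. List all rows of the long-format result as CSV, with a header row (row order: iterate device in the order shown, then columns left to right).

device,metric,reading
PZ3,mem_gb,63.7
PZ3,net_mbps,-5.9
PZ3,cpu_pct,53.1
GT2,mem_gb,97.3
GT2,net_mbps,63.1
GT2,cpu_pct,67.4
DQ4,mem_gb,67.9
DQ4,net_mbps,-5.7
DQ4,cpu_pct,-1

Each (device, column) pair becomes one row: 3 × 3 = 9 rows.
For example, (PZ3, mem_gb) → reading=63.7.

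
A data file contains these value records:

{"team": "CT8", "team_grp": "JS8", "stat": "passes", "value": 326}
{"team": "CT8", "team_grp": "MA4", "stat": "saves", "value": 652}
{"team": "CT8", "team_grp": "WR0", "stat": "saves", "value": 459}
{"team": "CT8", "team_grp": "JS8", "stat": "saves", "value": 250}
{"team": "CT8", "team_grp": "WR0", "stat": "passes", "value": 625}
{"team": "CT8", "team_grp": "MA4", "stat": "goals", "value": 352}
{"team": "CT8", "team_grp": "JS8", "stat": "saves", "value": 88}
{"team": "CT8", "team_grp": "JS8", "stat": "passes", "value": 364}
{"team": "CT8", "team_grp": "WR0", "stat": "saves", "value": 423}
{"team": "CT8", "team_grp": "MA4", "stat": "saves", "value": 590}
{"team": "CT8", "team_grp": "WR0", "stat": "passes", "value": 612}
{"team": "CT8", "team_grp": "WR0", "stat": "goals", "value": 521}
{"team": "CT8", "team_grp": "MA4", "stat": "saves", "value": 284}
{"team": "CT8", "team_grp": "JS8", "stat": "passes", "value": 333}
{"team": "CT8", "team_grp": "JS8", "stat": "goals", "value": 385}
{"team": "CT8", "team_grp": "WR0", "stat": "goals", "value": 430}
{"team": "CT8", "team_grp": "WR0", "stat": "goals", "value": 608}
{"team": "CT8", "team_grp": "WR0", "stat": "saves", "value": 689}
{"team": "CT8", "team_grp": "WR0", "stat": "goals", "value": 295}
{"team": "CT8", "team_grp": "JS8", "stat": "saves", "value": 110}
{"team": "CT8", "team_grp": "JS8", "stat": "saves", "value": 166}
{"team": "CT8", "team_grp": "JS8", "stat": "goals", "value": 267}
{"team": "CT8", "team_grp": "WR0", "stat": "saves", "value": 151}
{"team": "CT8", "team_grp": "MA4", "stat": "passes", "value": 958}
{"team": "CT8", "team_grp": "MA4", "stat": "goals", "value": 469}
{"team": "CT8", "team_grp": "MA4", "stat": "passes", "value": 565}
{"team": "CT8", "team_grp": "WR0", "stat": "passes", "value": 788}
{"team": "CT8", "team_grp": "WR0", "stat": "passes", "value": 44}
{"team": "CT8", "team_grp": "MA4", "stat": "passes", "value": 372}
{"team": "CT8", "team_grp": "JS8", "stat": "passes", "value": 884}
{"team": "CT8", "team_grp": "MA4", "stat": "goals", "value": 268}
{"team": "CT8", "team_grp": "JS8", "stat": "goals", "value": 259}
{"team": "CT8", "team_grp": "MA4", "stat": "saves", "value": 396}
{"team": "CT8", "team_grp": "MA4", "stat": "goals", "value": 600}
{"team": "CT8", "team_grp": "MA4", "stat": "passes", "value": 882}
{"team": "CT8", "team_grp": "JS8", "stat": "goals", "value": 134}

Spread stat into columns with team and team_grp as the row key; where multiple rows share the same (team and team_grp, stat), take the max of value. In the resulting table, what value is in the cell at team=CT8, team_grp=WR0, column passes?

Rows with team=CT8, team_grp=WR0 and stat=passes: value values are 625, 612, 788, 44.
max(625, 612, 788, 44) = 788.

788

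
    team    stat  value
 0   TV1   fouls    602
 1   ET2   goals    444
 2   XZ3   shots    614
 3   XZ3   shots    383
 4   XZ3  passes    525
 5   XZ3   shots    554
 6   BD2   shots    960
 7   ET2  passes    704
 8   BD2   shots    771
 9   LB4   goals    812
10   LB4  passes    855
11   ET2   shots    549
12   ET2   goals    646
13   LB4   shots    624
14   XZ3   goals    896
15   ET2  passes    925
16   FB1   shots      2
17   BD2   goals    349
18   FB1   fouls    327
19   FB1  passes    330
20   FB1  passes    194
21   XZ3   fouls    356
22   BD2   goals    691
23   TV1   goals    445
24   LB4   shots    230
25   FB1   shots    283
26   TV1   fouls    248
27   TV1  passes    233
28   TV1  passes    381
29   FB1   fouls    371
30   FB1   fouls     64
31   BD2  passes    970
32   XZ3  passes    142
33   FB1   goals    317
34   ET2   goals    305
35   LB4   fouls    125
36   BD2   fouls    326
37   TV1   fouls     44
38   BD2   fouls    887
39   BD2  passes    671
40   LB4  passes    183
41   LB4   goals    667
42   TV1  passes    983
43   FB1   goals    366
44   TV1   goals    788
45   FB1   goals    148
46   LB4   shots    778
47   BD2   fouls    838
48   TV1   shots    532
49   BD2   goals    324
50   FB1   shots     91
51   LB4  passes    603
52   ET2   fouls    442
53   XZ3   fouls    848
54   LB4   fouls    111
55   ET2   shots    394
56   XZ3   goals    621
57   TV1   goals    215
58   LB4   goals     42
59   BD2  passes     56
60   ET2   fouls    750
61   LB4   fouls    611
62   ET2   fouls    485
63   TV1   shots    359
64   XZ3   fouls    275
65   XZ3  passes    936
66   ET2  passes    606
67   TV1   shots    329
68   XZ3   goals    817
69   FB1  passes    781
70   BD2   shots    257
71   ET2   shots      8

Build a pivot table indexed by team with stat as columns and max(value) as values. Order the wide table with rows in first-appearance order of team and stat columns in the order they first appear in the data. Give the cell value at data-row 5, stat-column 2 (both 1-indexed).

812

With rows in first-appearance order of team, row 5 is team=LB4. stat columns in first-appearance order: fouls, goals, shots, passes; column 2 is goals.
Long rows with team=LB4, stat=goals: max(812, 667, 42) = 812.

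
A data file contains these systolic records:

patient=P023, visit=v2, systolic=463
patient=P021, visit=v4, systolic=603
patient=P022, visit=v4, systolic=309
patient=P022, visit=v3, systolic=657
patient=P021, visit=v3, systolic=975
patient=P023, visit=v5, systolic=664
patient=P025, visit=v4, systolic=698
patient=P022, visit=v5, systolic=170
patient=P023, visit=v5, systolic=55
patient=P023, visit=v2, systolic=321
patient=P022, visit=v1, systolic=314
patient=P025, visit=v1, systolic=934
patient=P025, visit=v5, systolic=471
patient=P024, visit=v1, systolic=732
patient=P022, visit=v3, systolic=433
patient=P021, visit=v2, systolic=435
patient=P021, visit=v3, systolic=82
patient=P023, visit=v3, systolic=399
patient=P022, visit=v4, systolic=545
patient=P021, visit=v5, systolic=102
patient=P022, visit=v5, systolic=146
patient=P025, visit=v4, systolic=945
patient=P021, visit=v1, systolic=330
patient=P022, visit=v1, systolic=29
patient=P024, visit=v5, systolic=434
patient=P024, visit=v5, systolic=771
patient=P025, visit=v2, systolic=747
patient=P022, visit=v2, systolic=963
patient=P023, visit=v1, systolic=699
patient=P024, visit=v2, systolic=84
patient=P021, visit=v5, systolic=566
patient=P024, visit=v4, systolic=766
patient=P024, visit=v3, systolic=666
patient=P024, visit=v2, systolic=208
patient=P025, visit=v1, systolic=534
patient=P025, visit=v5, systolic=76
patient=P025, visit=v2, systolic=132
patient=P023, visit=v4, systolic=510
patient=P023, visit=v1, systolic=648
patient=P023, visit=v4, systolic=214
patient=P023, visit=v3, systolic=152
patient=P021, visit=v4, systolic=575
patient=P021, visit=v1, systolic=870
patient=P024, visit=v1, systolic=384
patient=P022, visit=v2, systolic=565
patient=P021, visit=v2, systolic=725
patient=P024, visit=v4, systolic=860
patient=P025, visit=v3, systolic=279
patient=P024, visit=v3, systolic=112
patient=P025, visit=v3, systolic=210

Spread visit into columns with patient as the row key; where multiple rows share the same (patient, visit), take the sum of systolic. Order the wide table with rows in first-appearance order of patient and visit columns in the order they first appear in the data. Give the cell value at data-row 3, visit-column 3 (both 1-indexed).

With rows in first-appearance order of patient, row 3 is patient=P022. visit columns in first-appearance order: v2, v4, v3, v5, v1; column 3 is v3.
Long rows with patient=P022, visit=v3: 657 + 433 = 1090.

1090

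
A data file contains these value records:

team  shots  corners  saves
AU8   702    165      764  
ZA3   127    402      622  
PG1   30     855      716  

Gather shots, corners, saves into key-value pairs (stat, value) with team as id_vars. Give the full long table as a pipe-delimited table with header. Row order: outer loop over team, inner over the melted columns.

Each (team, column) pair becomes one row: 3 × 3 = 9 rows.
For example, (AU8, shots) → value=702.

| team | stat | value |
| AU8 | shots | 702 |
| AU8 | corners | 165 |
| AU8 | saves | 764 |
| ZA3 | shots | 127 |
| ZA3 | corners | 402 |
| ZA3 | saves | 622 |
| PG1 | shots | 30 |
| PG1 | corners | 855 |
| PG1 | saves | 716 |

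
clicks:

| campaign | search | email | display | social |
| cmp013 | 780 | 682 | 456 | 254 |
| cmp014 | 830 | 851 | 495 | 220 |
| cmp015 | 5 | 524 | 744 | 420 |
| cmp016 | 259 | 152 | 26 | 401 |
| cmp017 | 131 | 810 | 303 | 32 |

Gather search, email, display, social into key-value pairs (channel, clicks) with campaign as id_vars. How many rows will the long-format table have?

20

5 campaign values × 4 melted columns = 20 rows.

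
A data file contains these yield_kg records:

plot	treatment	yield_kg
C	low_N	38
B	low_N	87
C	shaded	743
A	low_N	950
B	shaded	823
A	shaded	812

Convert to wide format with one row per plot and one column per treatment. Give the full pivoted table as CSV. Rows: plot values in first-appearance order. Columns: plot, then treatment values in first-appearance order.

Columns: plot plus the 2 distinct treatment values (low_N, shaded).
For example, row C column low_N takes yield_kg=38 from the long row (C, low_N).

plot,low_N,shaded
C,38,743
B,87,823
A,950,812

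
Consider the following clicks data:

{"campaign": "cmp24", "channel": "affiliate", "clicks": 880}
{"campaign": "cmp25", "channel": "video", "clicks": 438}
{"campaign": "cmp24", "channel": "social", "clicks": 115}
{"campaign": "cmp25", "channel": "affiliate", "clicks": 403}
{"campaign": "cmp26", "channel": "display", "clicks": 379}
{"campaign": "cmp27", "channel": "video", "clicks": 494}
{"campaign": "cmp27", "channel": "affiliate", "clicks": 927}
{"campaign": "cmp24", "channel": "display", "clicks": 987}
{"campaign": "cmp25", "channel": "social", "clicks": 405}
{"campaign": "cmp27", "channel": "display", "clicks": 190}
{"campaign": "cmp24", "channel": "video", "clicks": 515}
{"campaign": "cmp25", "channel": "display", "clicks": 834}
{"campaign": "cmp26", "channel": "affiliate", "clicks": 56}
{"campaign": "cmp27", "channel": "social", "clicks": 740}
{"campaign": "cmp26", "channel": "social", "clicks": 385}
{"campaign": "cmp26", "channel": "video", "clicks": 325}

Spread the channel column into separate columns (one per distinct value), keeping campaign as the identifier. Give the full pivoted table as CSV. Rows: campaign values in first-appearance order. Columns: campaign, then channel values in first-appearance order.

campaign,affiliate,video,social,display
cmp24,880,515,115,987
cmp25,403,438,405,834
cmp26,56,325,385,379
cmp27,927,494,740,190

Columns: campaign plus the 4 distinct channel values (affiliate, video, social, display).
For example, row cmp24 column affiliate takes clicks=880 from the long row (cmp24, affiliate).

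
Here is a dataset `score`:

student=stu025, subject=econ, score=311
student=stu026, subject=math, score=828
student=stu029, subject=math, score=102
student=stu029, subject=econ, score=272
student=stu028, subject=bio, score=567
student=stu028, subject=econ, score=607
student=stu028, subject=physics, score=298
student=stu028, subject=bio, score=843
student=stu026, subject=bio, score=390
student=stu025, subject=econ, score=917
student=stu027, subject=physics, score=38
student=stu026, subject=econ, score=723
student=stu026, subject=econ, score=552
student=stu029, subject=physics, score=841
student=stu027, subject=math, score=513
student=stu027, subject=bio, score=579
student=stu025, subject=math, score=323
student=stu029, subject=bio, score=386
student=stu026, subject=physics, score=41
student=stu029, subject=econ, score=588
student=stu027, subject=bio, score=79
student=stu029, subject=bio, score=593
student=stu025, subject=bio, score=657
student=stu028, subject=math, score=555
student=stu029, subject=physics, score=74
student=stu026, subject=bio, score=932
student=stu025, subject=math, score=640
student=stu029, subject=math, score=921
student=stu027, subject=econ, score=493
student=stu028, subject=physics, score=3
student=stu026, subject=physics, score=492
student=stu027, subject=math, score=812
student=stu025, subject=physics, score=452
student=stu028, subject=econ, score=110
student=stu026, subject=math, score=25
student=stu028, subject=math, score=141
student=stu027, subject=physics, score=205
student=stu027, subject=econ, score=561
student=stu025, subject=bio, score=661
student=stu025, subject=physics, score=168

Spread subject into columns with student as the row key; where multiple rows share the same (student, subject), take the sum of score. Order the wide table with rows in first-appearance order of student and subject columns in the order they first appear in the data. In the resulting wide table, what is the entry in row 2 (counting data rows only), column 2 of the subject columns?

853

With rows in first-appearance order of student, row 2 is student=stu026. subject columns in first-appearance order: econ, math, bio, physics; column 2 is math.
Long rows with student=stu026, subject=math: 828 + 25 = 853.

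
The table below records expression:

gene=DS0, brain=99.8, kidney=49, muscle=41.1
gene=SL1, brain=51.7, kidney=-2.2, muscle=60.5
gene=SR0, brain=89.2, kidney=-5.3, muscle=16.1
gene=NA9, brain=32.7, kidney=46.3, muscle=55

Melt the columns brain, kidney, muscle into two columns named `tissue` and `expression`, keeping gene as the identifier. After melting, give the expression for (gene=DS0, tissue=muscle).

Unpivoting turns each (gene, wide-column) pair into one long row.
The wide cell at row DS0, column muscle holds 41.1, so the long row (DS0, muscle) has expression=41.1.

41.1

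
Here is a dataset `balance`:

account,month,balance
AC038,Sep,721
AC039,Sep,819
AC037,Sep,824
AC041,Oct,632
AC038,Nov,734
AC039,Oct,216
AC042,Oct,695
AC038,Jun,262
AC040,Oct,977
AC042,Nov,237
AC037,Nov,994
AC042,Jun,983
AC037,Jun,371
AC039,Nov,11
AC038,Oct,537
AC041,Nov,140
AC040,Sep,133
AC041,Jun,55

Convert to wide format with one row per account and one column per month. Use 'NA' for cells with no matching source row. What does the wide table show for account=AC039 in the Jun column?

No long-format row has account=AC039 and month=Jun, so the cell is NA.

NA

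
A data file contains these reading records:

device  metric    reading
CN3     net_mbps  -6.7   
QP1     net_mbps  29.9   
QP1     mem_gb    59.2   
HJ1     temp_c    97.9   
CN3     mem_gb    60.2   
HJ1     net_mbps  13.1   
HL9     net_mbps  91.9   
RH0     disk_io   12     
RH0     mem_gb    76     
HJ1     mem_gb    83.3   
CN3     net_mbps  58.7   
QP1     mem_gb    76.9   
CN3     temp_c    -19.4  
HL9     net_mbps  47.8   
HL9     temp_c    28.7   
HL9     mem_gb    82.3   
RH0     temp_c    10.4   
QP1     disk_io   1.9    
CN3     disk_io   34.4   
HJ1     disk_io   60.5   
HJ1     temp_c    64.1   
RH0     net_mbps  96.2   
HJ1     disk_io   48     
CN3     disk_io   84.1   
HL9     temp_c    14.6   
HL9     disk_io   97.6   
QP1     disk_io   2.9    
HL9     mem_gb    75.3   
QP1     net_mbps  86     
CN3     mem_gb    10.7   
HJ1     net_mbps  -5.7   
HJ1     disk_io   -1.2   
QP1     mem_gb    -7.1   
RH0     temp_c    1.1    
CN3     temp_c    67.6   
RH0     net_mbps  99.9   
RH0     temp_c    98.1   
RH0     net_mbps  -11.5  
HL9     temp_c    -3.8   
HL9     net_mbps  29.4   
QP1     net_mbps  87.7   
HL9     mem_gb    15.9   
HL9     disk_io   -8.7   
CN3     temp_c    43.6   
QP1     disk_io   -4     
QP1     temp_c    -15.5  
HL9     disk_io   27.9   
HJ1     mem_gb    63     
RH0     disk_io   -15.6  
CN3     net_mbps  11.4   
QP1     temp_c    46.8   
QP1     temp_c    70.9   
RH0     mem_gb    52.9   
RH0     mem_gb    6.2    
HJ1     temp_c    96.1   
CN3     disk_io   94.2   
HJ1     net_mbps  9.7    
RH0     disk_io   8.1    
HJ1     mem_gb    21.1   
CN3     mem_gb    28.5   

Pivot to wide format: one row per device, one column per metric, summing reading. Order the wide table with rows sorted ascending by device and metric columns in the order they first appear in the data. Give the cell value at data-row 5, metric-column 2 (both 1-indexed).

135.1

With rows sorted ascending by device, row 5 is device=RH0. metric columns in first-appearance order: net_mbps, mem_gb, temp_c, disk_io; column 2 is mem_gb.
Long rows with device=RH0, metric=mem_gb: 76 + 52.9 + 6.2 = 135.1.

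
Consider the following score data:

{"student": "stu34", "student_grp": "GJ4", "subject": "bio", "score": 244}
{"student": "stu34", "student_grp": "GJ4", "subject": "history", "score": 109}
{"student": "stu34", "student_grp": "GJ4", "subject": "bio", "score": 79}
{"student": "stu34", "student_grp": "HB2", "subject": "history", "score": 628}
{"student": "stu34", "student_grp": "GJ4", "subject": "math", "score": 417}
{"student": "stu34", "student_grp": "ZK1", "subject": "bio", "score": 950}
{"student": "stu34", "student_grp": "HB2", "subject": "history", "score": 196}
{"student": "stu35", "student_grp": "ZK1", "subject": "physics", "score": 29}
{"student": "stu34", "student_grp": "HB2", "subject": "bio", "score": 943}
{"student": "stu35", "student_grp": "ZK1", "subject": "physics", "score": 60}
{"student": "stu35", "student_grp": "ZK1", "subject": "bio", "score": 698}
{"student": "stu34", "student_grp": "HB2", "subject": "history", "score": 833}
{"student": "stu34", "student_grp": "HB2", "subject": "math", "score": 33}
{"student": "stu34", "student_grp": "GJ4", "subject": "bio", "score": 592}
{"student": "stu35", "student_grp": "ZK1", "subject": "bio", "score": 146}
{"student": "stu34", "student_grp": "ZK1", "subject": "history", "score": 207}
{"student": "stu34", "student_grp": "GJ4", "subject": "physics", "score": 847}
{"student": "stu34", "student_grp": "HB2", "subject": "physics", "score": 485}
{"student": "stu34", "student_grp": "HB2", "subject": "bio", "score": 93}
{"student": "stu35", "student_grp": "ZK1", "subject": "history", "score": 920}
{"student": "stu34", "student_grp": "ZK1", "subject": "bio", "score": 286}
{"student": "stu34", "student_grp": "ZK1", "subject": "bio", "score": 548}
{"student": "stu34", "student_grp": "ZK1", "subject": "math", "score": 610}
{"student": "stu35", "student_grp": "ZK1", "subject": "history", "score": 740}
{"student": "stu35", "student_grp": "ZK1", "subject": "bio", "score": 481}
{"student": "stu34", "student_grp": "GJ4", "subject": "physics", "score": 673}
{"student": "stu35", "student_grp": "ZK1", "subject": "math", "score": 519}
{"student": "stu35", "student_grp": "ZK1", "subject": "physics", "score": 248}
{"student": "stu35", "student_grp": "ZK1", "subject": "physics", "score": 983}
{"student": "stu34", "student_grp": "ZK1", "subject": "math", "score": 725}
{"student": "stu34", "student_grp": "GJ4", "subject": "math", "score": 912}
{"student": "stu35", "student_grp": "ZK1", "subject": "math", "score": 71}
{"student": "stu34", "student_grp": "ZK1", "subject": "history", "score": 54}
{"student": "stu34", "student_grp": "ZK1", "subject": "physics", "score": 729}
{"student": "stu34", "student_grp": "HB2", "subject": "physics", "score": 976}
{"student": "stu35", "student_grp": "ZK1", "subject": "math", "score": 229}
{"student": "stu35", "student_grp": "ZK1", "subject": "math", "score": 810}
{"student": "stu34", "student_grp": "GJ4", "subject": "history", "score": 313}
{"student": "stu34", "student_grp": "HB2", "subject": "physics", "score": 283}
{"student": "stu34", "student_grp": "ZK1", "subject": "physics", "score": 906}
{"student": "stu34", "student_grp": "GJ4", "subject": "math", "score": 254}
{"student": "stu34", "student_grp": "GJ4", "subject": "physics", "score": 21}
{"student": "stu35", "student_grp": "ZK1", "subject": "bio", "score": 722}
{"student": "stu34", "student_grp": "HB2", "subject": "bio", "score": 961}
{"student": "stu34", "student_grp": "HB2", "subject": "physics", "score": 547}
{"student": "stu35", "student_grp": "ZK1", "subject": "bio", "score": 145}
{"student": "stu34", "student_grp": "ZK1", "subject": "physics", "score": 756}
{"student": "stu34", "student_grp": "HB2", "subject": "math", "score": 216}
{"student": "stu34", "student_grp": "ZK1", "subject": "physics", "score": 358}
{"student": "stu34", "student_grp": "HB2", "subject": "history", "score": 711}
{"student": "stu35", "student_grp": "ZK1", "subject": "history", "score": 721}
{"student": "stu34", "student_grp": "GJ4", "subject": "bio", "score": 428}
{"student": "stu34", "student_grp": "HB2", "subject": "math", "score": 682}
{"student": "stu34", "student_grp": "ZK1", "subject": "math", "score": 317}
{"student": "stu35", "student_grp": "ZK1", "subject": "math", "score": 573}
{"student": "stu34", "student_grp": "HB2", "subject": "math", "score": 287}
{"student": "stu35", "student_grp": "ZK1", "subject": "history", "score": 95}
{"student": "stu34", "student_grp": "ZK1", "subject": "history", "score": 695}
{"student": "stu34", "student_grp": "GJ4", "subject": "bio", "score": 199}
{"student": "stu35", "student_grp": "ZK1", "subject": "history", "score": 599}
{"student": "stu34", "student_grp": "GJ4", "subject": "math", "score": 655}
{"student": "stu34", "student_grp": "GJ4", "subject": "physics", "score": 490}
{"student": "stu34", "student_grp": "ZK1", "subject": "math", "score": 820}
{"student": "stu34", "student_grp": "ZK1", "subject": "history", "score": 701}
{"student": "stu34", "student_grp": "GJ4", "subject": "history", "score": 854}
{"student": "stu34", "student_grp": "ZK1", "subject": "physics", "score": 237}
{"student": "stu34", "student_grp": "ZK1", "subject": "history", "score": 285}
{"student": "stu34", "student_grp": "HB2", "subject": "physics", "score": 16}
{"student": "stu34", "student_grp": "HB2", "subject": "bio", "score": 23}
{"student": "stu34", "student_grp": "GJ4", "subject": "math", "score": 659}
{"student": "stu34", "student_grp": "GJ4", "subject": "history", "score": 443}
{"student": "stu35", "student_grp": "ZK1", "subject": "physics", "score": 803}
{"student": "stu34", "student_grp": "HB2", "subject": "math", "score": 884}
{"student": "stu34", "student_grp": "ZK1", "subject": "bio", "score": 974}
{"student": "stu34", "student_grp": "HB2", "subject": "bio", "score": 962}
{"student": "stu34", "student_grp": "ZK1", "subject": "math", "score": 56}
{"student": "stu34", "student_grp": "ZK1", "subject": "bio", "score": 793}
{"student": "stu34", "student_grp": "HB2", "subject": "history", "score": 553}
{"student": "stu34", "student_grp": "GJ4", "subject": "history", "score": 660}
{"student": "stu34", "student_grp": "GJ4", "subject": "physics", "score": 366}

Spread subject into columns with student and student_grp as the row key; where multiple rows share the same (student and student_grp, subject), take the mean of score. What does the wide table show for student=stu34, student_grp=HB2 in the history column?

584.20

Rows with student=stu34, student_grp=HB2 and subject=history: score values are 628, 196, 833, 711, 553.
(628 + 196 + 833 + 711 + 553) / 5 = 584.20.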